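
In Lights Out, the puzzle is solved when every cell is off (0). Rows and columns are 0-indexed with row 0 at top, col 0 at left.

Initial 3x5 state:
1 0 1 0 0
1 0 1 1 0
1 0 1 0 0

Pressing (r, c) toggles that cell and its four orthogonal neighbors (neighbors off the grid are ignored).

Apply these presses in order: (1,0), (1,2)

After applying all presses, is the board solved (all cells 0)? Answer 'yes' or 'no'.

Answer: yes

Derivation:
After press 1 at (1,0):
0 0 1 0 0
0 1 1 1 0
0 0 1 0 0

After press 2 at (1,2):
0 0 0 0 0
0 0 0 0 0
0 0 0 0 0

Lights still on: 0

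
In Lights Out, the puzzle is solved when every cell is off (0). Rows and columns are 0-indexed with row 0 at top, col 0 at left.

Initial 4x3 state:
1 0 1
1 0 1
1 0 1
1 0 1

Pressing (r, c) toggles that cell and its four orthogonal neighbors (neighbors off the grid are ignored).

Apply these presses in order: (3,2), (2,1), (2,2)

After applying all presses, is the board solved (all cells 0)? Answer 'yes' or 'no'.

After press 1 at (3,2):
1 0 1
1 0 1
1 0 0
1 1 0

After press 2 at (2,1):
1 0 1
1 1 1
0 1 1
1 0 0

After press 3 at (2,2):
1 0 1
1 1 0
0 0 0
1 0 1

Lights still on: 6

Answer: no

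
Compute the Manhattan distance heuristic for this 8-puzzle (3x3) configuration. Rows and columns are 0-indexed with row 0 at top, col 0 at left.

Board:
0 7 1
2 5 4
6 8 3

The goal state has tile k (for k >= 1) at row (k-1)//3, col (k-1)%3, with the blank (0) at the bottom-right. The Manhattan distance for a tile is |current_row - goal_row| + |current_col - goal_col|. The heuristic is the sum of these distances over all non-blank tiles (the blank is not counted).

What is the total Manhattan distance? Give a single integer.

Tile 7: at (0,1), goal (2,0), distance |0-2|+|1-0| = 3
Tile 1: at (0,2), goal (0,0), distance |0-0|+|2-0| = 2
Tile 2: at (1,0), goal (0,1), distance |1-0|+|0-1| = 2
Tile 5: at (1,1), goal (1,1), distance |1-1|+|1-1| = 0
Tile 4: at (1,2), goal (1,0), distance |1-1|+|2-0| = 2
Tile 6: at (2,0), goal (1,2), distance |2-1|+|0-2| = 3
Tile 8: at (2,1), goal (2,1), distance |2-2|+|1-1| = 0
Tile 3: at (2,2), goal (0,2), distance |2-0|+|2-2| = 2
Sum: 3 + 2 + 2 + 0 + 2 + 3 + 0 + 2 = 14

Answer: 14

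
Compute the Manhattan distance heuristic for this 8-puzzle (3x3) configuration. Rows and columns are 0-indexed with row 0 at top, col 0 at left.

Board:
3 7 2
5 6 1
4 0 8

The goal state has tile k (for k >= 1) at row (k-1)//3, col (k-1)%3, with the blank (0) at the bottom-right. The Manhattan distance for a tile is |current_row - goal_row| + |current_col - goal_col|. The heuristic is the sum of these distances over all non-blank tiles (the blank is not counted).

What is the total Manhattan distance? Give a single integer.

Answer: 13

Derivation:
Tile 3: at (0,0), goal (0,2), distance |0-0|+|0-2| = 2
Tile 7: at (0,1), goal (2,0), distance |0-2|+|1-0| = 3
Tile 2: at (0,2), goal (0,1), distance |0-0|+|2-1| = 1
Tile 5: at (1,0), goal (1,1), distance |1-1|+|0-1| = 1
Tile 6: at (1,1), goal (1,2), distance |1-1|+|1-2| = 1
Tile 1: at (1,2), goal (0,0), distance |1-0|+|2-0| = 3
Tile 4: at (2,0), goal (1,0), distance |2-1|+|0-0| = 1
Tile 8: at (2,2), goal (2,1), distance |2-2|+|2-1| = 1
Sum: 2 + 3 + 1 + 1 + 1 + 3 + 1 + 1 = 13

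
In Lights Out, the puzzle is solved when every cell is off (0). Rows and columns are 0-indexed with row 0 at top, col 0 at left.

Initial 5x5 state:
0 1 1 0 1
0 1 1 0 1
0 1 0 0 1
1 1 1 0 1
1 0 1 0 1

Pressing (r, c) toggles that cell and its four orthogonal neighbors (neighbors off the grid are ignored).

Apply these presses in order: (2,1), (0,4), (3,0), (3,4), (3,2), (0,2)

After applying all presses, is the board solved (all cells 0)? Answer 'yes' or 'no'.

After press 1 at (2,1):
0 1 1 0 1
0 0 1 0 1
1 0 1 0 1
1 0 1 0 1
1 0 1 0 1

After press 2 at (0,4):
0 1 1 1 0
0 0 1 0 0
1 0 1 0 1
1 0 1 0 1
1 0 1 0 1

After press 3 at (3,0):
0 1 1 1 0
0 0 1 0 0
0 0 1 0 1
0 1 1 0 1
0 0 1 0 1

After press 4 at (3,4):
0 1 1 1 0
0 0 1 0 0
0 0 1 0 0
0 1 1 1 0
0 0 1 0 0

After press 5 at (3,2):
0 1 1 1 0
0 0 1 0 0
0 0 0 0 0
0 0 0 0 0
0 0 0 0 0

After press 6 at (0,2):
0 0 0 0 0
0 0 0 0 0
0 0 0 0 0
0 0 0 0 0
0 0 0 0 0

Lights still on: 0

Answer: yes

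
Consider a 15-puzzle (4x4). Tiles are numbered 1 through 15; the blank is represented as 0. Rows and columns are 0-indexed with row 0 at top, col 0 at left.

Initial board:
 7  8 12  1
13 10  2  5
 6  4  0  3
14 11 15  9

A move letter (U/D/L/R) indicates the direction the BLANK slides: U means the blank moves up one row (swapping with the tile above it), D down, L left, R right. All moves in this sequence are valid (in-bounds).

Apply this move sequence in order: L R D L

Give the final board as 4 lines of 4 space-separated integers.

Answer:  7  8 12  1
13 10  2  5
 6  4 15  3
14  0 11  9

Derivation:
After move 1 (L):
 7  8 12  1
13 10  2  5
 6  0  4  3
14 11 15  9

After move 2 (R):
 7  8 12  1
13 10  2  5
 6  4  0  3
14 11 15  9

After move 3 (D):
 7  8 12  1
13 10  2  5
 6  4 15  3
14 11  0  9

After move 4 (L):
 7  8 12  1
13 10  2  5
 6  4 15  3
14  0 11  9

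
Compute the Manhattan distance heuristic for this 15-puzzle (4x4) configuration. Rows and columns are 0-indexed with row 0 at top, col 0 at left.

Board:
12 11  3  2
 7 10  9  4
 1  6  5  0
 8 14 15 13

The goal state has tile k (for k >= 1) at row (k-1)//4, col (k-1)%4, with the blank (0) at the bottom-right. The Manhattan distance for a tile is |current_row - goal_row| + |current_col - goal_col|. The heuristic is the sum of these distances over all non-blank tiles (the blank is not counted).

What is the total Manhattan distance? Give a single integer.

Tile 12: at (0,0), goal (2,3), distance |0-2|+|0-3| = 5
Tile 11: at (0,1), goal (2,2), distance |0-2|+|1-2| = 3
Tile 3: at (0,2), goal (0,2), distance |0-0|+|2-2| = 0
Tile 2: at (0,3), goal (0,1), distance |0-0|+|3-1| = 2
Tile 7: at (1,0), goal (1,2), distance |1-1|+|0-2| = 2
Tile 10: at (1,1), goal (2,1), distance |1-2|+|1-1| = 1
Tile 9: at (1,2), goal (2,0), distance |1-2|+|2-0| = 3
Tile 4: at (1,3), goal (0,3), distance |1-0|+|3-3| = 1
Tile 1: at (2,0), goal (0,0), distance |2-0|+|0-0| = 2
Tile 6: at (2,1), goal (1,1), distance |2-1|+|1-1| = 1
Tile 5: at (2,2), goal (1,0), distance |2-1|+|2-0| = 3
Tile 8: at (3,0), goal (1,3), distance |3-1|+|0-3| = 5
Tile 14: at (3,1), goal (3,1), distance |3-3|+|1-1| = 0
Tile 15: at (3,2), goal (3,2), distance |3-3|+|2-2| = 0
Tile 13: at (3,3), goal (3,0), distance |3-3|+|3-0| = 3
Sum: 5 + 3 + 0 + 2 + 2 + 1 + 3 + 1 + 2 + 1 + 3 + 5 + 0 + 0 + 3 = 31

Answer: 31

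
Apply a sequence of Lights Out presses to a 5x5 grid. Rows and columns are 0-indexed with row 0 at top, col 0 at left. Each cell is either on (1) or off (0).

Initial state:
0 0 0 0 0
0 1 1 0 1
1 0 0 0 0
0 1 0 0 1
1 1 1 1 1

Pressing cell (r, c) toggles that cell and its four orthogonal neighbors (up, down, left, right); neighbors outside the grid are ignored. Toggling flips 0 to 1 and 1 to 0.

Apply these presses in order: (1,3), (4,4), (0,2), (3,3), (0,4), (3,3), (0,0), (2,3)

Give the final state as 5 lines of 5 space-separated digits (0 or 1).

After press 1 at (1,3):
0 0 0 1 0
0 1 0 1 0
1 0 0 1 0
0 1 0 0 1
1 1 1 1 1

After press 2 at (4,4):
0 0 0 1 0
0 1 0 1 0
1 0 0 1 0
0 1 0 0 0
1 1 1 0 0

After press 3 at (0,2):
0 1 1 0 0
0 1 1 1 0
1 0 0 1 0
0 1 0 0 0
1 1 1 0 0

After press 4 at (3,3):
0 1 1 0 0
0 1 1 1 0
1 0 0 0 0
0 1 1 1 1
1 1 1 1 0

After press 5 at (0,4):
0 1 1 1 1
0 1 1 1 1
1 0 0 0 0
0 1 1 1 1
1 1 1 1 0

After press 6 at (3,3):
0 1 1 1 1
0 1 1 1 1
1 0 0 1 0
0 1 0 0 0
1 1 1 0 0

After press 7 at (0,0):
1 0 1 1 1
1 1 1 1 1
1 0 0 1 0
0 1 0 0 0
1 1 1 0 0

After press 8 at (2,3):
1 0 1 1 1
1 1 1 0 1
1 0 1 0 1
0 1 0 1 0
1 1 1 0 0

Answer: 1 0 1 1 1
1 1 1 0 1
1 0 1 0 1
0 1 0 1 0
1 1 1 0 0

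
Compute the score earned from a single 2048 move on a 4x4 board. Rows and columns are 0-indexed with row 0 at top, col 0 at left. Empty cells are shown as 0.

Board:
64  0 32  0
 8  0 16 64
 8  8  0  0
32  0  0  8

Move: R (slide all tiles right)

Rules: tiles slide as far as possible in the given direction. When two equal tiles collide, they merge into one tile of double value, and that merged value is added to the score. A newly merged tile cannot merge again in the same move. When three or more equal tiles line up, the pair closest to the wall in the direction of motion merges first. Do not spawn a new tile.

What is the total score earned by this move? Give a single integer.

Slide right:
row 0: [64, 0, 32, 0] -> [0, 0, 64, 32]  score +0 (running 0)
row 1: [8, 0, 16, 64] -> [0, 8, 16, 64]  score +0 (running 0)
row 2: [8, 8, 0, 0] -> [0, 0, 0, 16]  score +16 (running 16)
row 3: [32, 0, 0, 8] -> [0, 0, 32, 8]  score +0 (running 16)
Board after move:
 0  0 64 32
 0  8 16 64
 0  0  0 16
 0  0 32  8

Answer: 16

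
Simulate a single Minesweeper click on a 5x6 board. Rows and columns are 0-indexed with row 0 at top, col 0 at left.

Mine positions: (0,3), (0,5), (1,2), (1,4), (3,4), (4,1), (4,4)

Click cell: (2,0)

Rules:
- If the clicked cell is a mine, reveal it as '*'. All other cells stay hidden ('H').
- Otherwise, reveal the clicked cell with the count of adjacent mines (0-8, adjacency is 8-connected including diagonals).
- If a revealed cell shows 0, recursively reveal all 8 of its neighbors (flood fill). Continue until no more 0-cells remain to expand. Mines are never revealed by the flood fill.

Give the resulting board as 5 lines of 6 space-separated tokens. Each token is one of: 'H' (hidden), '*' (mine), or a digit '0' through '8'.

0 1 H H H H
0 1 H H H H
0 1 H H H H
1 1 H H H H
H H H H H H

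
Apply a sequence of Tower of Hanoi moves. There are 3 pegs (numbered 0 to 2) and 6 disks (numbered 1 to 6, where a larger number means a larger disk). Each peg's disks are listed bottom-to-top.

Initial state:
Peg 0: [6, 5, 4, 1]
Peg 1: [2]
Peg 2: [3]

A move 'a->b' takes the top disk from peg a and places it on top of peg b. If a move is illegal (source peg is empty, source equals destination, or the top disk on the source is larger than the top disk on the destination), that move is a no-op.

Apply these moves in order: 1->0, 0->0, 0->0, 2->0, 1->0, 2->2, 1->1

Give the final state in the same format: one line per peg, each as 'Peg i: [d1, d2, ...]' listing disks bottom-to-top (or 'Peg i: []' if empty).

After move 1 (1->0):
Peg 0: [6, 5, 4, 1]
Peg 1: [2]
Peg 2: [3]

After move 2 (0->0):
Peg 0: [6, 5, 4, 1]
Peg 1: [2]
Peg 2: [3]

After move 3 (0->0):
Peg 0: [6, 5, 4, 1]
Peg 1: [2]
Peg 2: [3]

After move 4 (2->0):
Peg 0: [6, 5, 4, 1]
Peg 1: [2]
Peg 2: [3]

After move 5 (1->0):
Peg 0: [6, 5, 4, 1]
Peg 1: [2]
Peg 2: [3]

After move 6 (2->2):
Peg 0: [6, 5, 4, 1]
Peg 1: [2]
Peg 2: [3]

After move 7 (1->1):
Peg 0: [6, 5, 4, 1]
Peg 1: [2]
Peg 2: [3]

Answer: Peg 0: [6, 5, 4, 1]
Peg 1: [2]
Peg 2: [3]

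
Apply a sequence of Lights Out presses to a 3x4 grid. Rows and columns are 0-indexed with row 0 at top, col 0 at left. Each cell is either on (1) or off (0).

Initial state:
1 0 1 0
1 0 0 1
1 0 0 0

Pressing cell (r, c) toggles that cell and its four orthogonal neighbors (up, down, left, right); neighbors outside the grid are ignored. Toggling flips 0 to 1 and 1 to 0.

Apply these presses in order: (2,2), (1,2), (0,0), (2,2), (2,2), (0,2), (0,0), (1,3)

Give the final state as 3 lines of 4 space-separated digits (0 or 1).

Answer: 1 1 1 0
1 1 0 1
1 1 0 0

Derivation:
After press 1 at (2,2):
1 0 1 0
1 0 1 1
1 1 1 1

After press 2 at (1,2):
1 0 0 0
1 1 0 0
1 1 0 1

After press 3 at (0,0):
0 1 0 0
0 1 0 0
1 1 0 1

After press 4 at (2,2):
0 1 0 0
0 1 1 0
1 0 1 0

After press 5 at (2,2):
0 1 0 0
0 1 0 0
1 1 0 1

After press 6 at (0,2):
0 0 1 1
0 1 1 0
1 1 0 1

After press 7 at (0,0):
1 1 1 1
1 1 1 0
1 1 0 1

After press 8 at (1,3):
1 1 1 0
1 1 0 1
1 1 0 0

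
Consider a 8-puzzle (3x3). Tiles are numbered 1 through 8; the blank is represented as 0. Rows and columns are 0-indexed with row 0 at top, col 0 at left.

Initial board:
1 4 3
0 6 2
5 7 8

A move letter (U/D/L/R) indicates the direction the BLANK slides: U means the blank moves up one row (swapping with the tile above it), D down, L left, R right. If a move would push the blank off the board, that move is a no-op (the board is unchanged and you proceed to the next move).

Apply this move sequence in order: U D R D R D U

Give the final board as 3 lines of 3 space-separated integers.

Answer: 1 4 3
6 7 0
5 8 2

Derivation:
After move 1 (U):
0 4 3
1 6 2
5 7 8

After move 2 (D):
1 4 3
0 6 2
5 7 8

After move 3 (R):
1 4 3
6 0 2
5 7 8

After move 4 (D):
1 4 3
6 7 2
5 0 8

After move 5 (R):
1 4 3
6 7 2
5 8 0

After move 6 (D):
1 4 3
6 7 2
5 8 0

After move 7 (U):
1 4 3
6 7 0
5 8 2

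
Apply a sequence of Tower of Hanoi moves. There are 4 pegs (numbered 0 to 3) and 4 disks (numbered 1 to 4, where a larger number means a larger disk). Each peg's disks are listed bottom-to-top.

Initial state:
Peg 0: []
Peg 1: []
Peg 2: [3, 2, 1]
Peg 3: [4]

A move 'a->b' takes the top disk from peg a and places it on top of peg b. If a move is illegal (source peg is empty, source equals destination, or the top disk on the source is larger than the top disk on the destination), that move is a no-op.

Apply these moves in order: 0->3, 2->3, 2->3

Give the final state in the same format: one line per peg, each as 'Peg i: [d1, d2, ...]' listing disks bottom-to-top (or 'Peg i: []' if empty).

Answer: Peg 0: []
Peg 1: []
Peg 2: [3, 2]
Peg 3: [4, 1]

Derivation:
After move 1 (0->3):
Peg 0: []
Peg 1: []
Peg 2: [3, 2, 1]
Peg 3: [4]

After move 2 (2->3):
Peg 0: []
Peg 1: []
Peg 2: [3, 2]
Peg 3: [4, 1]

After move 3 (2->3):
Peg 0: []
Peg 1: []
Peg 2: [3, 2]
Peg 3: [4, 1]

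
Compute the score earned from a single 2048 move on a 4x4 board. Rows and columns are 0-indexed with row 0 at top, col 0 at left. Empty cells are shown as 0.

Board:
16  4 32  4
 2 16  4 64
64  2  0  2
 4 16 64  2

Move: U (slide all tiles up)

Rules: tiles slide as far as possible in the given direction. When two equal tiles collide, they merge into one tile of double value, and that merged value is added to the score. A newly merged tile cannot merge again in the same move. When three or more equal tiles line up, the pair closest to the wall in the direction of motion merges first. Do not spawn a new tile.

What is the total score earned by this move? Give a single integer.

Answer: 4

Derivation:
Slide up:
col 0: [16, 2, 64, 4] -> [16, 2, 64, 4]  score +0 (running 0)
col 1: [4, 16, 2, 16] -> [4, 16, 2, 16]  score +0 (running 0)
col 2: [32, 4, 0, 64] -> [32, 4, 64, 0]  score +0 (running 0)
col 3: [4, 64, 2, 2] -> [4, 64, 4, 0]  score +4 (running 4)
Board after move:
16  4 32  4
 2 16  4 64
64  2 64  4
 4 16  0  0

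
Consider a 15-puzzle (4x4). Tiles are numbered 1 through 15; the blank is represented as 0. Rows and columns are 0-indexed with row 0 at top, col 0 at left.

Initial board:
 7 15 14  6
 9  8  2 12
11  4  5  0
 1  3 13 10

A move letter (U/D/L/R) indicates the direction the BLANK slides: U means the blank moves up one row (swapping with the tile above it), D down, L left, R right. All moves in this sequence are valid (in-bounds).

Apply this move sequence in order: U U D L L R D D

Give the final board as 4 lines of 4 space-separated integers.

Answer:  7 15 14  6
 9  8  5  2
11  4 13 12
 1  3  0 10

Derivation:
After move 1 (U):
 7 15 14  6
 9  8  2  0
11  4  5 12
 1  3 13 10

After move 2 (U):
 7 15 14  0
 9  8  2  6
11  4  5 12
 1  3 13 10

After move 3 (D):
 7 15 14  6
 9  8  2  0
11  4  5 12
 1  3 13 10

After move 4 (L):
 7 15 14  6
 9  8  0  2
11  4  5 12
 1  3 13 10

After move 5 (L):
 7 15 14  6
 9  0  8  2
11  4  5 12
 1  3 13 10

After move 6 (R):
 7 15 14  6
 9  8  0  2
11  4  5 12
 1  3 13 10

After move 7 (D):
 7 15 14  6
 9  8  5  2
11  4  0 12
 1  3 13 10

After move 8 (D):
 7 15 14  6
 9  8  5  2
11  4 13 12
 1  3  0 10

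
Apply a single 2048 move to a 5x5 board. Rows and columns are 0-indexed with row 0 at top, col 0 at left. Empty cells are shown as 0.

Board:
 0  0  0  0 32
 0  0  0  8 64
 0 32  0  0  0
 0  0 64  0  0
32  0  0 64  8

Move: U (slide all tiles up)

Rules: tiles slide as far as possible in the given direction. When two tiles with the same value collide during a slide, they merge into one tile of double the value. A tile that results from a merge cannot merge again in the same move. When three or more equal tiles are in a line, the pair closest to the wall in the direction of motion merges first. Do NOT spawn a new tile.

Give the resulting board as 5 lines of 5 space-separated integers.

Slide up:
col 0: [0, 0, 0, 0, 32] -> [32, 0, 0, 0, 0]
col 1: [0, 0, 32, 0, 0] -> [32, 0, 0, 0, 0]
col 2: [0, 0, 0, 64, 0] -> [64, 0, 0, 0, 0]
col 3: [0, 8, 0, 0, 64] -> [8, 64, 0, 0, 0]
col 4: [32, 64, 0, 0, 8] -> [32, 64, 8, 0, 0]

Answer: 32 32 64  8 32
 0  0  0 64 64
 0  0  0  0  8
 0  0  0  0  0
 0  0  0  0  0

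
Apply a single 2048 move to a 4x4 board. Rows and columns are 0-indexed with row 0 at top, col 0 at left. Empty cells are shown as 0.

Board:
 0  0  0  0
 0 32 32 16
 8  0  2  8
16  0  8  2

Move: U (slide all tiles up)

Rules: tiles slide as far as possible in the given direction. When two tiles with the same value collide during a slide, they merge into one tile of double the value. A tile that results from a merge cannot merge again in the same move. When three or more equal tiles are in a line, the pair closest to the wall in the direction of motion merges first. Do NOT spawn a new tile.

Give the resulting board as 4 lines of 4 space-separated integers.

Slide up:
col 0: [0, 0, 8, 16] -> [8, 16, 0, 0]
col 1: [0, 32, 0, 0] -> [32, 0, 0, 0]
col 2: [0, 32, 2, 8] -> [32, 2, 8, 0]
col 3: [0, 16, 8, 2] -> [16, 8, 2, 0]

Answer:  8 32 32 16
16  0  2  8
 0  0  8  2
 0  0  0  0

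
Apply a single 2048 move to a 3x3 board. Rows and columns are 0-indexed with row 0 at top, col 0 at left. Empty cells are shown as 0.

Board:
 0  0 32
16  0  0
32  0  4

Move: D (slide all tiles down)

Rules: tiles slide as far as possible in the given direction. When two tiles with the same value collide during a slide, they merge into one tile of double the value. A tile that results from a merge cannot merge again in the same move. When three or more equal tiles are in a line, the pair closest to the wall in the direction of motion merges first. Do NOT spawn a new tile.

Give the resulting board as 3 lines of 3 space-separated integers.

Answer:  0  0  0
16  0 32
32  0  4

Derivation:
Slide down:
col 0: [0, 16, 32] -> [0, 16, 32]
col 1: [0, 0, 0] -> [0, 0, 0]
col 2: [32, 0, 4] -> [0, 32, 4]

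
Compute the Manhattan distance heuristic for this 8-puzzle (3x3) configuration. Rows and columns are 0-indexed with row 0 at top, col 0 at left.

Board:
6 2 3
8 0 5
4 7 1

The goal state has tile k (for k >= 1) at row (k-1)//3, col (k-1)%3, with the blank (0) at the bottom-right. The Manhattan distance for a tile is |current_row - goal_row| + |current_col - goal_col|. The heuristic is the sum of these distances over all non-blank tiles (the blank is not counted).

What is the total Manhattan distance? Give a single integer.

Answer: 12

Derivation:
Tile 6: at (0,0), goal (1,2), distance |0-1|+|0-2| = 3
Tile 2: at (0,1), goal (0,1), distance |0-0|+|1-1| = 0
Tile 3: at (0,2), goal (0,2), distance |0-0|+|2-2| = 0
Tile 8: at (1,0), goal (2,1), distance |1-2|+|0-1| = 2
Tile 5: at (1,2), goal (1,1), distance |1-1|+|2-1| = 1
Tile 4: at (2,0), goal (1,0), distance |2-1|+|0-0| = 1
Tile 7: at (2,1), goal (2,0), distance |2-2|+|1-0| = 1
Tile 1: at (2,2), goal (0,0), distance |2-0|+|2-0| = 4
Sum: 3 + 0 + 0 + 2 + 1 + 1 + 1 + 4 = 12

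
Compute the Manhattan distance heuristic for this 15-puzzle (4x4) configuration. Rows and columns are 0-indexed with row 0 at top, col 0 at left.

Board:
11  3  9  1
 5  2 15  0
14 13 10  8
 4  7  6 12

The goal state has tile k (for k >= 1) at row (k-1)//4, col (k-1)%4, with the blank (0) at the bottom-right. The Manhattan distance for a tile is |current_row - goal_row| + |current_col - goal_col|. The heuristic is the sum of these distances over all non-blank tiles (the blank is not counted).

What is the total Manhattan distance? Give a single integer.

Tile 11: (0,0)->(2,2) = 4
Tile 3: (0,1)->(0,2) = 1
Tile 9: (0,2)->(2,0) = 4
Tile 1: (0,3)->(0,0) = 3
Tile 5: (1,0)->(1,0) = 0
Tile 2: (1,1)->(0,1) = 1
Tile 15: (1,2)->(3,2) = 2
Tile 14: (2,0)->(3,1) = 2
Tile 13: (2,1)->(3,0) = 2
Tile 10: (2,2)->(2,1) = 1
Tile 8: (2,3)->(1,3) = 1
Tile 4: (3,0)->(0,3) = 6
Tile 7: (3,1)->(1,2) = 3
Tile 6: (3,2)->(1,1) = 3
Tile 12: (3,3)->(2,3) = 1
Sum: 4 + 1 + 4 + 3 + 0 + 1 + 2 + 2 + 2 + 1 + 1 + 6 + 3 + 3 + 1 = 34

Answer: 34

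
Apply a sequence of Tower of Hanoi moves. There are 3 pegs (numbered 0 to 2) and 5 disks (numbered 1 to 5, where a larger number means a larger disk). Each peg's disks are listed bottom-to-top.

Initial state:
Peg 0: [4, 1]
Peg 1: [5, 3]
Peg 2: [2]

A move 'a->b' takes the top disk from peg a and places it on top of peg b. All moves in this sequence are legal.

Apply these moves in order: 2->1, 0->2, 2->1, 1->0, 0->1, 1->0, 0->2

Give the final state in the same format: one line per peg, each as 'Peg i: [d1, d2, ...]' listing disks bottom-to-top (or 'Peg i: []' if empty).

Answer: Peg 0: [4]
Peg 1: [5, 3, 2]
Peg 2: [1]

Derivation:
After move 1 (2->1):
Peg 0: [4, 1]
Peg 1: [5, 3, 2]
Peg 2: []

After move 2 (0->2):
Peg 0: [4]
Peg 1: [5, 3, 2]
Peg 2: [1]

After move 3 (2->1):
Peg 0: [4]
Peg 1: [5, 3, 2, 1]
Peg 2: []

After move 4 (1->0):
Peg 0: [4, 1]
Peg 1: [5, 3, 2]
Peg 2: []

After move 5 (0->1):
Peg 0: [4]
Peg 1: [5, 3, 2, 1]
Peg 2: []

After move 6 (1->0):
Peg 0: [4, 1]
Peg 1: [5, 3, 2]
Peg 2: []

After move 7 (0->2):
Peg 0: [4]
Peg 1: [5, 3, 2]
Peg 2: [1]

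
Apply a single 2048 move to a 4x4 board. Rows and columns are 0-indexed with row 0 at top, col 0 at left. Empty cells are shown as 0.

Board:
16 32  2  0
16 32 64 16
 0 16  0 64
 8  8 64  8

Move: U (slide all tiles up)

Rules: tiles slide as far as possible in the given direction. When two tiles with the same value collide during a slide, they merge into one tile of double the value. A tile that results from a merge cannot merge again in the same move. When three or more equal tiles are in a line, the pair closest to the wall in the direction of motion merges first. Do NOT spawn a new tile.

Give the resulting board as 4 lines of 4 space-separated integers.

Slide up:
col 0: [16, 16, 0, 8] -> [32, 8, 0, 0]
col 1: [32, 32, 16, 8] -> [64, 16, 8, 0]
col 2: [2, 64, 0, 64] -> [2, 128, 0, 0]
col 3: [0, 16, 64, 8] -> [16, 64, 8, 0]

Answer:  32  64   2  16
  8  16 128  64
  0   8   0   8
  0   0   0   0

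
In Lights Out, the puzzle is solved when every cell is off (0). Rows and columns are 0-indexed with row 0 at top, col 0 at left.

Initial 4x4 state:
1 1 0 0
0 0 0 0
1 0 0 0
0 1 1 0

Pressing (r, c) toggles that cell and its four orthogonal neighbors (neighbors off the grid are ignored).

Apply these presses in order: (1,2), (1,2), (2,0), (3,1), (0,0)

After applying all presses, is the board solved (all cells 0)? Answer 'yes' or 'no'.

Answer: yes

Derivation:
After press 1 at (1,2):
1 1 1 0
0 1 1 1
1 0 1 0
0 1 1 0

After press 2 at (1,2):
1 1 0 0
0 0 0 0
1 0 0 0
0 1 1 0

After press 3 at (2,0):
1 1 0 0
1 0 0 0
0 1 0 0
1 1 1 0

After press 4 at (3,1):
1 1 0 0
1 0 0 0
0 0 0 0
0 0 0 0

After press 5 at (0,0):
0 0 0 0
0 0 0 0
0 0 0 0
0 0 0 0

Lights still on: 0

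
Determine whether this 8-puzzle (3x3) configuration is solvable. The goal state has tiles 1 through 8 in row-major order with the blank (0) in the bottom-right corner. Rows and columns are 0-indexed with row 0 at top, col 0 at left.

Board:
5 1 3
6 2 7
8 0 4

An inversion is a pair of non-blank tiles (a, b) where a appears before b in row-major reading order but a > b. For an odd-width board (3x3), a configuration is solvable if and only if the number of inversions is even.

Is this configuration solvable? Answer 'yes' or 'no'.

Inversions (pairs i<j in row-major order where tile[i] > tile[j] > 0): 9
9 is odd, so the puzzle is not solvable.

Answer: no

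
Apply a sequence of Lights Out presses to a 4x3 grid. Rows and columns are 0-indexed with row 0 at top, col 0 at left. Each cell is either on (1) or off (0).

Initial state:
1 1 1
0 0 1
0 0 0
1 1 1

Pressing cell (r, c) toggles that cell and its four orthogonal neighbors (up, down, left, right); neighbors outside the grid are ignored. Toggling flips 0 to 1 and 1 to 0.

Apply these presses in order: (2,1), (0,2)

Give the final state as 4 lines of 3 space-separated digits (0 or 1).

After press 1 at (2,1):
1 1 1
0 1 1
1 1 1
1 0 1

After press 2 at (0,2):
1 0 0
0 1 0
1 1 1
1 0 1

Answer: 1 0 0
0 1 0
1 1 1
1 0 1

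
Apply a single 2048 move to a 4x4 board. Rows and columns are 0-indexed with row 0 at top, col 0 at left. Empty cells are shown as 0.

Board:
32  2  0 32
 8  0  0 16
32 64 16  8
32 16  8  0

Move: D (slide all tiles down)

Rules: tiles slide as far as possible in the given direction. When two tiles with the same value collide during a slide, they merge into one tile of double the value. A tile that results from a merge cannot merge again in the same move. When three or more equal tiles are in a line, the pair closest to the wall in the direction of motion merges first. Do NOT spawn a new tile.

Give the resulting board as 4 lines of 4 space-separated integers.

Answer:  0  0  0  0
32  2  0 32
 8 64 16 16
64 16  8  8

Derivation:
Slide down:
col 0: [32, 8, 32, 32] -> [0, 32, 8, 64]
col 1: [2, 0, 64, 16] -> [0, 2, 64, 16]
col 2: [0, 0, 16, 8] -> [0, 0, 16, 8]
col 3: [32, 16, 8, 0] -> [0, 32, 16, 8]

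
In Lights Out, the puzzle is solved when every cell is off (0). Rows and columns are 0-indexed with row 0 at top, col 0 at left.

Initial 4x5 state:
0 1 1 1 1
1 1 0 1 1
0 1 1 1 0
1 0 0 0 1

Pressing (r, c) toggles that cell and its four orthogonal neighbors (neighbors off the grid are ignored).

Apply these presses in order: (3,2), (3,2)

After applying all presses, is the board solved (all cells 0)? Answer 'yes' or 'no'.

Answer: no

Derivation:
After press 1 at (3,2):
0 1 1 1 1
1 1 0 1 1
0 1 0 1 0
1 1 1 1 1

After press 2 at (3,2):
0 1 1 1 1
1 1 0 1 1
0 1 1 1 0
1 0 0 0 1

Lights still on: 13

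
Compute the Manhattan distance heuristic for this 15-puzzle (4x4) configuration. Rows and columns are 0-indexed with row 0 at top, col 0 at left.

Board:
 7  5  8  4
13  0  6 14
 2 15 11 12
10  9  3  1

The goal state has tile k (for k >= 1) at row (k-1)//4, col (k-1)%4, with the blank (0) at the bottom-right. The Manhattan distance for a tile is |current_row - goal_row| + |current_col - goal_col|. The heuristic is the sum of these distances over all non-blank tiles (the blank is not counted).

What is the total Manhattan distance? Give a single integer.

Tile 7: (0,0)->(1,2) = 3
Tile 5: (0,1)->(1,0) = 2
Tile 8: (0,2)->(1,3) = 2
Tile 4: (0,3)->(0,3) = 0
Tile 13: (1,0)->(3,0) = 2
Tile 6: (1,2)->(1,1) = 1
Tile 14: (1,3)->(3,1) = 4
Tile 2: (2,0)->(0,1) = 3
Tile 15: (2,1)->(3,2) = 2
Tile 11: (2,2)->(2,2) = 0
Tile 12: (2,3)->(2,3) = 0
Tile 10: (3,0)->(2,1) = 2
Tile 9: (3,1)->(2,0) = 2
Tile 3: (3,2)->(0,2) = 3
Tile 1: (3,3)->(0,0) = 6
Sum: 3 + 2 + 2 + 0 + 2 + 1 + 4 + 3 + 2 + 0 + 0 + 2 + 2 + 3 + 6 = 32

Answer: 32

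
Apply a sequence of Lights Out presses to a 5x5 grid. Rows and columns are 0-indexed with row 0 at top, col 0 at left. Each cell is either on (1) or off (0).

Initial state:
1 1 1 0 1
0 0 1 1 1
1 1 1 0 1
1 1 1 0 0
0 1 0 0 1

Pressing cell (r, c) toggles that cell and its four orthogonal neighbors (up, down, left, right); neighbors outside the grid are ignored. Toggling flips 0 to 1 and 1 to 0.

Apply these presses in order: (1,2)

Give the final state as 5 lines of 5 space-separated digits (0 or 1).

Answer: 1 1 0 0 1
0 1 0 0 1
1 1 0 0 1
1 1 1 0 0
0 1 0 0 1

Derivation:
After press 1 at (1,2):
1 1 0 0 1
0 1 0 0 1
1 1 0 0 1
1 1 1 0 0
0 1 0 0 1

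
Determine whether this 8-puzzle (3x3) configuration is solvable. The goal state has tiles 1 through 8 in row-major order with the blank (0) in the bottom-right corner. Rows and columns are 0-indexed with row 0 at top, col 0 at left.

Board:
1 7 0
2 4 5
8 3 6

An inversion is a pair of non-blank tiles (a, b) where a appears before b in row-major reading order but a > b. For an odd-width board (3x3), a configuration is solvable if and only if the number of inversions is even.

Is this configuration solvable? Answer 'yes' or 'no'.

Answer: no

Derivation:
Inversions (pairs i<j in row-major order where tile[i] > tile[j] > 0): 9
9 is odd, so the puzzle is not solvable.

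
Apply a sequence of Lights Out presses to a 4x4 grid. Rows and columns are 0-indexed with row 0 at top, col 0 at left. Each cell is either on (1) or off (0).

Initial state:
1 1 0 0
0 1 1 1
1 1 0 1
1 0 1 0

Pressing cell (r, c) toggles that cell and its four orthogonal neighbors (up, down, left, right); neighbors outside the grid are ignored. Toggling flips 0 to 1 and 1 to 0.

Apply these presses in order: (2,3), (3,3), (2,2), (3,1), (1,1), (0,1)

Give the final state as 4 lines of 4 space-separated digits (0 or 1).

After press 1 at (2,3):
1 1 0 0
0 1 1 0
1 1 1 0
1 0 1 1

After press 2 at (3,3):
1 1 0 0
0 1 1 0
1 1 1 1
1 0 0 0

After press 3 at (2,2):
1 1 0 0
0 1 0 0
1 0 0 0
1 0 1 0

After press 4 at (3,1):
1 1 0 0
0 1 0 0
1 1 0 0
0 1 0 0

After press 5 at (1,1):
1 0 0 0
1 0 1 0
1 0 0 0
0 1 0 0

After press 6 at (0,1):
0 1 1 0
1 1 1 0
1 0 0 0
0 1 0 0

Answer: 0 1 1 0
1 1 1 0
1 0 0 0
0 1 0 0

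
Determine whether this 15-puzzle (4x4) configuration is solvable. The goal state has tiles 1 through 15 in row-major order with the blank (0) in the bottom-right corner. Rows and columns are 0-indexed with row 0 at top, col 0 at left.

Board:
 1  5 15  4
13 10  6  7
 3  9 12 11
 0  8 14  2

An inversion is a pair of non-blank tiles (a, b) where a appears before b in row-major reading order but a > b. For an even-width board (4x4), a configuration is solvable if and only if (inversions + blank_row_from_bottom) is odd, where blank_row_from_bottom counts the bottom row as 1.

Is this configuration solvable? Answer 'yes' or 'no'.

Inversions: 46
Blank is in row 3 (0-indexed from top), which is row 1 counting from the bottom (bottom = 1).
46 + 1 = 47, which is odd, so the puzzle is solvable.

Answer: yes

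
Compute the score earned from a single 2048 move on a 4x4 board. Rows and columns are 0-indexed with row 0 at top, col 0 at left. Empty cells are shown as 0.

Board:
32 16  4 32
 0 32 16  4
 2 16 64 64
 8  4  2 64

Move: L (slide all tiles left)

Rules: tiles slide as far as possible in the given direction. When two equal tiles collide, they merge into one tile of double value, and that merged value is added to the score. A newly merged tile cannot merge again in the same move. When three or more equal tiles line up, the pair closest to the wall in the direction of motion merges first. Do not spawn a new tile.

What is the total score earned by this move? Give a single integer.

Answer: 128

Derivation:
Slide left:
row 0: [32, 16, 4, 32] -> [32, 16, 4, 32]  score +0 (running 0)
row 1: [0, 32, 16, 4] -> [32, 16, 4, 0]  score +0 (running 0)
row 2: [2, 16, 64, 64] -> [2, 16, 128, 0]  score +128 (running 128)
row 3: [8, 4, 2, 64] -> [8, 4, 2, 64]  score +0 (running 128)
Board after move:
 32  16   4  32
 32  16   4   0
  2  16 128   0
  8   4   2  64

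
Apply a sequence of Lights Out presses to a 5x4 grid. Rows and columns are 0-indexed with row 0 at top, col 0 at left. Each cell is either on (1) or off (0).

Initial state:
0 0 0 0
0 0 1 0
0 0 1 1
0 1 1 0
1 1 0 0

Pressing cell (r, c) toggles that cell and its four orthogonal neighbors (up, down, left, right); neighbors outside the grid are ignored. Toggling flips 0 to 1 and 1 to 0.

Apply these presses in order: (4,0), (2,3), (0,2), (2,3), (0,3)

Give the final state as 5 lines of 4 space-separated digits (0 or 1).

Answer: 0 1 0 0
0 0 0 1
0 0 1 1
1 1 1 0
0 0 0 0

Derivation:
After press 1 at (4,0):
0 0 0 0
0 0 1 0
0 0 1 1
1 1 1 0
0 0 0 0

After press 2 at (2,3):
0 0 0 0
0 0 1 1
0 0 0 0
1 1 1 1
0 0 0 0

After press 3 at (0,2):
0 1 1 1
0 0 0 1
0 0 0 0
1 1 1 1
0 0 0 0

After press 4 at (2,3):
0 1 1 1
0 0 0 0
0 0 1 1
1 1 1 0
0 0 0 0

After press 5 at (0,3):
0 1 0 0
0 0 0 1
0 0 1 1
1 1 1 0
0 0 0 0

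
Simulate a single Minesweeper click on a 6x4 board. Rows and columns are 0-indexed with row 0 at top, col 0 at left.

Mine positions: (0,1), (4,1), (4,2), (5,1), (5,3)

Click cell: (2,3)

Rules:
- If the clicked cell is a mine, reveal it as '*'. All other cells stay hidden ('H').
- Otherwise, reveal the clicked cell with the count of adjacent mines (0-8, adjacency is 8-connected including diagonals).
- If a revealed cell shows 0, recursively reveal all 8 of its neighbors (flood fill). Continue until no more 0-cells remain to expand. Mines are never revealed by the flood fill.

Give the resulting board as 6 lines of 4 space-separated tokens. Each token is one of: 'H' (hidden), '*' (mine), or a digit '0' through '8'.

H H 1 0
1 1 1 0
0 0 0 0
1 2 2 1
H H H H
H H H H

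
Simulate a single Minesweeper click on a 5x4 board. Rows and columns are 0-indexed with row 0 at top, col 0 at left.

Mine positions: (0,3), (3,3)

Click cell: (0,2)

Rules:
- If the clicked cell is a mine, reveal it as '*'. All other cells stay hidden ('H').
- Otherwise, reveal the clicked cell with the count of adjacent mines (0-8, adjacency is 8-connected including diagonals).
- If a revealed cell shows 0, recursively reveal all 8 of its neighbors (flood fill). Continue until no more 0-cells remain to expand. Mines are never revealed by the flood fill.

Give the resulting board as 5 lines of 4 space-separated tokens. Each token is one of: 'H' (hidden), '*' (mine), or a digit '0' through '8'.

H H 1 H
H H H H
H H H H
H H H H
H H H H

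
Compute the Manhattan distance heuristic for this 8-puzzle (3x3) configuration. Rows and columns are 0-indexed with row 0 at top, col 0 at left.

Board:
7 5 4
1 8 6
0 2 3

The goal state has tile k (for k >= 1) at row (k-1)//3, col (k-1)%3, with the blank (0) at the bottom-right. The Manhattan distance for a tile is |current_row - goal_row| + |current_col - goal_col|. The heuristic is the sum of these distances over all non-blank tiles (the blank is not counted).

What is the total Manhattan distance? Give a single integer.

Answer: 12

Derivation:
Tile 7: (0,0)->(2,0) = 2
Tile 5: (0,1)->(1,1) = 1
Tile 4: (0,2)->(1,0) = 3
Tile 1: (1,0)->(0,0) = 1
Tile 8: (1,1)->(2,1) = 1
Tile 6: (1,2)->(1,2) = 0
Tile 2: (2,1)->(0,1) = 2
Tile 3: (2,2)->(0,2) = 2
Sum: 2 + 1 + 3 + 1 + 1 + 0 + 2 + 2 = 12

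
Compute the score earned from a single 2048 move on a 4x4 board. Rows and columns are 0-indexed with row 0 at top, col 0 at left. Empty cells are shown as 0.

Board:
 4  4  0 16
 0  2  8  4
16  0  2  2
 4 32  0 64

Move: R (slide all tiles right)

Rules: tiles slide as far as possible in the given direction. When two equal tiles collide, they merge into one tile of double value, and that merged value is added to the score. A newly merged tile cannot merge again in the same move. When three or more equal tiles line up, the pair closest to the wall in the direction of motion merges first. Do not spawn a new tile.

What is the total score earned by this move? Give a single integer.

Slide right:
row 0: [4, 4, 0, 16] -> [0, 0, 8, 16]  score +8 (running 8)
row 1: [0, 2, 8, 4] -> [0, 2, 8, 4]  score +0 (running 8)
row 2: [16, 0, 2, 2] -> [0, 0, 16, 4]  score +4 (running 12)
row 3: [4, 32, 0, 64] -> [0, 4, 32, 64]  score +0 (running 12)
Board after move:
 0  0  8 16
 0  2  8  4
 0  0 16  4
 0  4 32 64

Answer: 12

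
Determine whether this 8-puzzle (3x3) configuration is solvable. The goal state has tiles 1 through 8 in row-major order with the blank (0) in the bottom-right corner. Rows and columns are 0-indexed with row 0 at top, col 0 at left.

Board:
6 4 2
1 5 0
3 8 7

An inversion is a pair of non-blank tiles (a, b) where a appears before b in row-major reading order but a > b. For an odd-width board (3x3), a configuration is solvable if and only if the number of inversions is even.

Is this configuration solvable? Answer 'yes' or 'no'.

Answer: no

Derivation:
Inversions (pairs i<j in row-major order where tile[i] > tile[j] > 0): 11
11 is odd, so the puzzle is not solvable.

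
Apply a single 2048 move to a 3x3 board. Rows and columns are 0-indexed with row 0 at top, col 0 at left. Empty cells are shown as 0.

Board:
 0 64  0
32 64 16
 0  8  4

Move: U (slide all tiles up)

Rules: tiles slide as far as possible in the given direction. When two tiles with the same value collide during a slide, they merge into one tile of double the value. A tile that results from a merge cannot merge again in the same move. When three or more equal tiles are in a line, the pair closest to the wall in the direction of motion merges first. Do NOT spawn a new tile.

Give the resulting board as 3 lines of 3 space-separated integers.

Slide up:
col 0: [0, 32, 0] -> [32, 0, 0]
col 1: [64, 64, 8] -> [128, 8, 0]
col 2: [0, 16, 4] -> [16, 4, 0]

Answer:  32 128  16
  0   8   4
  0   0   0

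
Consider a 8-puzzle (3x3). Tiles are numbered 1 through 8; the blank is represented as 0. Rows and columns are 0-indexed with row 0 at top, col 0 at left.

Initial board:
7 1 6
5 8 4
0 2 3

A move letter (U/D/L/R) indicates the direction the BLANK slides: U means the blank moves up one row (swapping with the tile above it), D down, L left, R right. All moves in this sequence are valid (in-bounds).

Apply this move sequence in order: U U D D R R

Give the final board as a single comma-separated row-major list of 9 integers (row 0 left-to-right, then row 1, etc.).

After move 1 (U):
7 1 6
0 8 4
5 2 3

After move 2 (U):
0 1 6
7 8 4
5 2 3

After move 3 (D):
7 1 6
0 8 4
5 2 3

After move 4 (D):
7 1 6
5 8 4
0 2 3

After move 5 (R):
7 1 6
5 8 4
2 0 3

After move 6 (R):
7 1 6
5 8 4
2 3 0

Answer: 7, 1, 6, 5, 8, 4, 2, 3, 0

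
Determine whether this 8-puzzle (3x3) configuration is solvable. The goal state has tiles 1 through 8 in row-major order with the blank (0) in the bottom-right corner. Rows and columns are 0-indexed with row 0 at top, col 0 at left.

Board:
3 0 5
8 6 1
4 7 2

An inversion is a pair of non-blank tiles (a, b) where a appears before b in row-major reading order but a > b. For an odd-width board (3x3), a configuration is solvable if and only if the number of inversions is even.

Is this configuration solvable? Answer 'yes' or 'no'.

Inversions (pairs i<j in row-major order where tile[i] > tile[j] > 0): 15
15 is odd, so the puzzle is not solvable.

Answer: no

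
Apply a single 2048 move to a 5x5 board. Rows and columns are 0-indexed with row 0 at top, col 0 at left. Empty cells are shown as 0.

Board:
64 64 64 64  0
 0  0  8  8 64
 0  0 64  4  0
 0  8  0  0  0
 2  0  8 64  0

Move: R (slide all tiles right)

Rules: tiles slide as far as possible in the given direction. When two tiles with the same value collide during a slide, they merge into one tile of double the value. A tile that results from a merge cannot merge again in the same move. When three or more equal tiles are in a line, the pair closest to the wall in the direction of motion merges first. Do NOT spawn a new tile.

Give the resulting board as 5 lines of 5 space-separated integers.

Answer:   0   0   0 128 128
  0   0   0  16  64
  0   0   0  64   4
  0   0   0   0   8
  0   0   2   8  64

Derivation:
Slide right:
row 0: [64, 64, 64, 64, 0] -> [0, 0, 0, 128, 128]
row 1: [0, 0, 8, 8, 64] -> [0, 0, 0, 16, 64]
row 2: [0, 0, 64, 4, 0] -> [0, 0, 0, 64, 4]
row 3: [0, 8, 0, 0, 0] -> [0, 0, 0, 0, 8]
row 4: [2, 0, 8, 64, 0] -> [0, 0, 2, 8, 64]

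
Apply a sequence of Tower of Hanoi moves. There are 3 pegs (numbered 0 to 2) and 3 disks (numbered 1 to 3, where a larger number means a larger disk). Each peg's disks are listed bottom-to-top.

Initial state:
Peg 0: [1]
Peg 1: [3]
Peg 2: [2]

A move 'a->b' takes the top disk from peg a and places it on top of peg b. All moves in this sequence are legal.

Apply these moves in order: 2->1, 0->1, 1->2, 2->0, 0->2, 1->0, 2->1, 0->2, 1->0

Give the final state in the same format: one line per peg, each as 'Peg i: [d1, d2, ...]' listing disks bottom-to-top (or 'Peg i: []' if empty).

After move 1 (2->1):
Peg 0: [1]
Peg 1: [3, 2]
Peg 2: []

After move 2 (0->1):
Peg 0: []
Peg 1: [3, 2, 1]
Peg 2: []

After move 3 (1->2):
Peg 0: []
Peg 1: [3, 2]
Peg 2: [1]

After move 4 (2->0):
Peg 0: [1]
Peg 1: [3, 2]
Peg 2: []

After move 5 (0->2):
Peg 0: []
Peg 1: [3, 2]
Peg 2: [1]

After move 6 (1->0):
Peg 0: [2]
Peg 1: [3]
Peg 2: [1]

After move 7 (2->1):
Peg 0: [2]
Peg 1: [3, 1]
Peg 2: []

After move 8 (0->2):
Peg 0: []
Peg 1: [3, 1]
Peg 2: [2]

After move 9 (1->0):
Peg 0: [1]
Peg 1: [3]
Peg 2: [2]

Answer: Peg 0: [1]
Peg 1: [3]
Peg 2: [2]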